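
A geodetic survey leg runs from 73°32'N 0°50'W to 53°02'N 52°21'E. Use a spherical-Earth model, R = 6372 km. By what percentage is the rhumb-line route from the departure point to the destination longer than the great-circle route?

2.9%

Great circle: σ = 0.5189 rad → d_gc = Rσ = 3306.5 km
Rhumb: Δφ = -0.3578, Δλ = +0.9282, Δψ = -0.8373, q = Δφ/Δψ = 0.4273 → d_rh = R√(Δφ²+q²Δλ²) = 3403.7 km
Excess = (3403.7 − 3306.5) / 3306.5 = 97.2 / 3306.5 = 2.94% ≈ 2.9%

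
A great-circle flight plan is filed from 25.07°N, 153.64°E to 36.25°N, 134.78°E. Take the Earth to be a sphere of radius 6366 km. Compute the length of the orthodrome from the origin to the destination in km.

Haversine: a = sin²(Δφ/2)+cos φ₁ cos φ₂ sin²(Δλ/2) = 0.02910;  σ = 2·atan2(√a,√(1−a))
σ = 19.643° → d = Rσ = 6366·0.34284 = 2182 km

2182 km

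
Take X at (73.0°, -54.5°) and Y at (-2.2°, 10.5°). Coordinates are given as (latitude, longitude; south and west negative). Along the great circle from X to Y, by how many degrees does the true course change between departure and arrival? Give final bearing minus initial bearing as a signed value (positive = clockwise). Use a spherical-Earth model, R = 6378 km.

Initial bearing θ₁ = atan2(sin Δλ cos φ₂, cos φ₁ sin φ₂ − sin φ₁ cos φ₂ cos Δλ) = 114.62°
Final bearing θ₂ = (initial bearing from the destination back to the start) + 180° = 164.57°
Δθ = θ₂ − θ₁ = +50.0°

+50.0°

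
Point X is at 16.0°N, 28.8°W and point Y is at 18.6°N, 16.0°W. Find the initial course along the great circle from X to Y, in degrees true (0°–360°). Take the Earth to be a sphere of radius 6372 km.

N = sin Δλ·cos φ₂ = +0.2100;  D = cos φ₁ sin φ₂ − sin φ₁ cos φ₂ cos Δλ = +0.0519
initial course = atan2(N, D) = 76.13°

76.1°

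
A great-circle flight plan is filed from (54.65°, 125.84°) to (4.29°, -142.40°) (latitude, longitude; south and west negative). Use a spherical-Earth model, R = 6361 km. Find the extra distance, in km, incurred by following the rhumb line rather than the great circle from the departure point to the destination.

356 km

Great circle: cos σ = sin φ₁ sin φ₂ + cos φ₁ cos φ₂ cos Δλ,  σ = 1.5275 rad → d_gc = 9716.4 km
Rhumb line: Δψ = -1.0687, q = Δφ/Δψ = 0.8225, d_rh = R√(Δφ²+q²Δλ²) = 10072.7 km
Excess = 10072.7 − 9716.4 = 356.3 ≈ 356 km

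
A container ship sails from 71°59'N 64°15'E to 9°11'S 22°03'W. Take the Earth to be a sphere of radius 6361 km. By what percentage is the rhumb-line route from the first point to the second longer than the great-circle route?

4.1%

Great circle: σ = 1.7032 rad → d_gc = Rσ = 10834.4 km
Rhumb: Δφ = -1.4166, Δλ = -1.5062, Δψ = -2.0028, q = Δφ/Δψ = 0.7073 → d_rh = R√(Δφ²+q²Δλ²) = 11275.2 km
Excess = (11275.2 − 10834.4) / 10834.4 = 440.8 / 10834.4 = 4.07% ≈ 4.1%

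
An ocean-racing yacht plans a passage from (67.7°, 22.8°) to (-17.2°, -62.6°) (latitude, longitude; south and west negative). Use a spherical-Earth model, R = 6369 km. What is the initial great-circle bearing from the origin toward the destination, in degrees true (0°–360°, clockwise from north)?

θ = atan2( sin Δλ·cos φ₂ ,  cos φ₁ sin φ₂ − sin φ₁ cos φ₂ cos Δλ )
  = atan2(-0.9522, -0.1831) = 259.12°

259.1°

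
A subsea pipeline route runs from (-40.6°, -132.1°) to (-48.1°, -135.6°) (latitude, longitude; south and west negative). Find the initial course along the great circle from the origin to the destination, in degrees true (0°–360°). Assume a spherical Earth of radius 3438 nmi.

θ = atan2( sin Δλ·cos φ₂ ,  cos φ₁ sin φ₂ − sin φ₁ cos φ₂ cos Δλ )
  = atan2(-0.0408, -0.1313) = 197.25°

197.2°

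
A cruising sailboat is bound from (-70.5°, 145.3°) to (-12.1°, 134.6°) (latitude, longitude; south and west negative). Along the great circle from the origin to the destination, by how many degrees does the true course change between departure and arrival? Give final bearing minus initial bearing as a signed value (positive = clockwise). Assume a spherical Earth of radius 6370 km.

+8.1°

At departure: θ₁ = atan2(sin Δλ cos φ₂, cos φ₁ sin φ₂ − sin φ₁ cos φ₂ cos Δλ) = 347.74°
At arrival: θ₂ = atan2(sin Δλ cos φ₁, −cos φ₂ sin φ₁ + sin φ₂ cos φ₁ cos Δλ) = 355.84°
Δθ = θ₂ − θ₁ = +8.1°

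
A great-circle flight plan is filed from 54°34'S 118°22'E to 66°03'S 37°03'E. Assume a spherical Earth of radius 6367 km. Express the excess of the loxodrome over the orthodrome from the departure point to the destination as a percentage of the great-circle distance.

7.0%

Great circle: σ = 0.6759 rad → d_gc = Rσ = 4303.2 km
Rhumb: Δφ = -0.2004, Δλ = -1.4192, Δψ = -0.4096, q = Δφ/Δψ = 0.4893 → d_rh = R√(Δφ²+q²Δλ²) = 4602.3 km
Excess = (4602.3 − 4303.2) / 4303.2 = 299.1 / 4303.2 = 6.951% ≈ 7.0%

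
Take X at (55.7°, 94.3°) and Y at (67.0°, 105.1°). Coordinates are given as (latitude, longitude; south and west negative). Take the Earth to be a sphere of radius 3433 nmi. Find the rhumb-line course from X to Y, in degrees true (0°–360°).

24.3°

Meridional parts: M(φ₁)=+1.1757, M(φ₂)=+1.5923 → ΔM = +0.4166;  Δλ = +0.1885 rad
tan C = Δλ / ΔM = +0.4525 → C = 24.34°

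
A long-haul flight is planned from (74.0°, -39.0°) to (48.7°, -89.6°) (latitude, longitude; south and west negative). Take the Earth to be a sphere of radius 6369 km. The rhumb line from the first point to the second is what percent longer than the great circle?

Great circle: σ = 0.5779 rad → d_gc = Rσ = 3680.4 km
Rhumb: Δφ = -0.4416, Δλ = -0.8831, Δψ = -0.9864, q = Δφ/Δψ = 0.4477 → d_rh = R√(Δφ²+q²Δλ²) = 3774.8 km
Excess = (3774.8 − 3680.4) / 3680.4 = 94.4 / 3680.4 = 2.56% ≈ 2.6%

2.6%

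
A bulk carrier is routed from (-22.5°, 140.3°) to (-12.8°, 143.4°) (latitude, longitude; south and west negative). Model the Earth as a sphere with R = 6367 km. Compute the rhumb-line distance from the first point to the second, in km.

Δψ = ln[tan(π/4+φ₂/2)/tan(π/4+φ₁/2)] = +0.1779;  Δφ = +0.1693 rad,  Δλ = +0.0541 rad
q = Δφ/Δψ = 0.9516
d = R·√(Δφ² + q²Δλ²) = 6367·0.17695 = 1127 km

1127 km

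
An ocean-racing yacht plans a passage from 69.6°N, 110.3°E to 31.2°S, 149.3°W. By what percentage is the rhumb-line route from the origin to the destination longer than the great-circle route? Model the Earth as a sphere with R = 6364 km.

Great circle: σ = 2.1405 rad → d_gc = Rσ = 13622.0 km
Rhumb: Δφ = -1.7593, Δλ = +1.7523, Δψ = -2.2888, q = Δφ/Δψ = 0.7686 → d_rh = R√(Δφ²+q²Δλ²) = 14100.6 km
Excess = (14100.6 − 13622.0) / 13622.0 = 478.6 / 13622.0 = 3.51% ≈ 3.5%

3.5%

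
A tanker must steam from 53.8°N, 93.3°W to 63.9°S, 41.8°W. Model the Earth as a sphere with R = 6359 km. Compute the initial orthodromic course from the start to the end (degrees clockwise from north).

θ = atan2( sin Δλ·cos φ₂ ,  cos φ₁ sin φ₂ − sin φ₁ cos φ₂ cos Δλ )
  = atan2(+0.3443, -0.7514) = 155.38°

155.4°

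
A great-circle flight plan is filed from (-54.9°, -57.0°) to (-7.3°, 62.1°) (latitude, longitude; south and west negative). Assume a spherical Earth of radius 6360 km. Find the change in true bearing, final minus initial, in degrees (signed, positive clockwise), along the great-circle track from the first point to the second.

Initial bearing θ₁ = atan2(sin Δλ cos φ₂, cos φ₁ sin φ₂ − sin φ₁ cos φ₂ cos Δλ) = 118.35°
Final bearing θ₂ = (initial bearing from the destination back to the start) + 180° = 30.67°
Δθ = θ₂ − θ₁ = -87.7°

-87.7°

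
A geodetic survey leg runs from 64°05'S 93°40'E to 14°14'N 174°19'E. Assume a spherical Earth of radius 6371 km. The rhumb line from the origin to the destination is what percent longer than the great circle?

Great circle: σ = 1.7237 rad → d_gc = Rσ = 10981.7 km
Rhumb: Δφ = +1.3669, Δλ = +1.4076, Δψ = +1.7202, q = Δφ/Δψ = 0.7946 → d_rh = R√(Δφ²+q²Δλ²) = 11252.2 km
Excess = (11252.2 − 10981.7) / 10981.7 = 270.5 / 10981.7 = 2.46% ≈ 2.5%

2.5%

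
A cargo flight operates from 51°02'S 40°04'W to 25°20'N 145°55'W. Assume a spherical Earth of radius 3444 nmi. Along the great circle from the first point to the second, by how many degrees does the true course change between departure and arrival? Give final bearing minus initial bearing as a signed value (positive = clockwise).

At departure: θ₁ = atan2(sin Δλ cos φ₂, cos φ₁ sin φ₂ − sin φ₁ cos φ₂ cos Δλ) = 275.07°
At arrival: θ₂ = atan2(sin Δλ cos φ₁, −cos φ₂ sin φ₁ + sin φ₂ cos φ₁ cos Δλ) = 316.13°
Δθ = θ₂ − θ₁ = +41.1°

+41.1°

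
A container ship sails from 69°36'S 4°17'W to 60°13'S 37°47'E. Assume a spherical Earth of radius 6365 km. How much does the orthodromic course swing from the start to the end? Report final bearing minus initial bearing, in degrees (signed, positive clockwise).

-38.5°

Initial bearing θ₁ = atan2(sin Δλ cos φ₂, cos φ₁ sin φ₂ − sin φ₁ cos φ₂ cos Δλ) = 82.62°
Final bearing θ₂ = (initial bearing from the destination back to the start) + 180° = 44.10°
Δθ = θ₂ − θ₁ = -38.5°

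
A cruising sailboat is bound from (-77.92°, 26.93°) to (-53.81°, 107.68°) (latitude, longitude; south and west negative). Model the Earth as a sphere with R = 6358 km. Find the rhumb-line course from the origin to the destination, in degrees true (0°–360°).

Δψ = ln[tan(π/4+φ₂/2)/tan(π/4+φ₁/2)] = +1.1276
Δλ = +1.4094 rad (taken the short way round)
course = atan2(Δλ, Δψ) = 51.34°

51.3°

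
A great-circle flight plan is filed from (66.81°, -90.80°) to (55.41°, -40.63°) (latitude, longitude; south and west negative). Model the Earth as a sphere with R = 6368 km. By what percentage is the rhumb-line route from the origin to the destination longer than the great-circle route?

2.5%

Great circle: σ = 0.4512 rad → d_gc = Rσ = 2873.5 km
Rhumb: Δφ = -0.1990, Δλ = +0.8756, Δψ = -0.4171, q = Δφ/Δψ = 0.4770 → d_rh = R√(Δφ²+q²Δλ²) = 2946.3 km
Excess = (2946.3 − 2873.5) / 2873.5 = 72.8 / 2873.5 = 2.53% ≈ 2.5%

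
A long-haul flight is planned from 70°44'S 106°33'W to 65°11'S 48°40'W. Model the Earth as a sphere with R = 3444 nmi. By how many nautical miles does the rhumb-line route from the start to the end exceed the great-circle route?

49 nmi

Great circle: cos σ = sin φ₁ sin φ₂ + cos φ₁ cos φ₂ cos Δλ,  σ = 0.3752 rad → d_gc = 1292.1 nmi
Rhumb line: Δψ = +0.2595, q = Δφ/Δψ = 0.3733, d_rh = R√(Δφ²+q²Δλ²) = 1341.1 nmi
Excess = 1341.1 − 1292.1 = 49.0 ≈ 49 nmi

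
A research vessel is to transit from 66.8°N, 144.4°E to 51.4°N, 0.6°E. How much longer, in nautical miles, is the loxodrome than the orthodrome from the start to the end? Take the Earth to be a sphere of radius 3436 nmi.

918 nmi

Great circle: cos σ = sin φ₁ sin φ₂ + cos φ₁ cos φ₂ cos Δλ,  σ = 1.0240 rad → d_gc = 3518.3 nmi
Rhumb line: Δψ = -0.5342, q = Δφ/Δψ = 0.5032, d_rh = R√(Δφ²+q²Δλ²) = 4436.4 nmi
Excess = 4436.4 − 3518.3 = 918.1 ≈ 918 nmi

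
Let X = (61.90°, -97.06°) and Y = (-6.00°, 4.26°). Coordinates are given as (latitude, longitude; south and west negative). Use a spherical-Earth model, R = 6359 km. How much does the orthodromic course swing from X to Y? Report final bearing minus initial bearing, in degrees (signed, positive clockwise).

Initial bearing θ₁ = atan2(sin Δλ cos φ₂, cos φ₁ sin φ₂ − sin φ₁ cos φ₂ cos Δλ) = 82.81°
Final bearing θ₂ = (initial bearing from the destination back to the start) + 180° = 151.97°
Δθ = θ₂ − θ₁ = +69.2°

+69.2°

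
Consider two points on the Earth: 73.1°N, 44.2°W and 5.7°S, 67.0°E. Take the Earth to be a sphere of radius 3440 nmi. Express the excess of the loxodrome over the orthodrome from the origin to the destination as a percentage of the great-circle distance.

8.0%

Great circle: σ = 1.7718 rad → d_gc = Rσ = 6094.9 nmi
Rhumb: Δφ = -1.3753, Δλ = +1.9408, Δψ = -2.0064, q = Δφ/Δψ = 0.6855 → d_rh = R√(Δφ²+q²Δλ²) = 6582.3 nmi
Excess = (6582.3 − 6094.9) / 6094.9 = 487.4 / 6094.9 = 8.00% ≈ 8.0%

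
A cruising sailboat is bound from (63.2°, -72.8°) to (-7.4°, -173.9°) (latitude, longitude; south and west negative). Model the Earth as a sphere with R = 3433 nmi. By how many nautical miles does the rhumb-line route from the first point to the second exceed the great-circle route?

290 nmi

Great circle: cos σ = sin φ₁ sin φ₂ + cos φ₁ cos φ₂ cos Δλ,  σ = 1.7732 rad → d_gc = 6087.5 nmi
Rhumb line: Δψ = -1.5640, q = Δφ/Δψ = 0.7878, d_rh = R√(Δφ²+q²Δλ²) = 6377.3 nmi
Excess = 6377.3 − 6087.5 = 289.8 ≈ 290 nmi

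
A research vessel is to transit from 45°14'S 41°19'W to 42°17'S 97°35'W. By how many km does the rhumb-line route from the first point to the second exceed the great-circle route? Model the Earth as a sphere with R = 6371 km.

91 km

Great circle: cos σ = sin φ₁ sin φ₂ + cos φ₁ cos φ₂ cos Δλ,  σ = 0.6966 rad → d_gc = 4438.3 km
Rhumb line: Δψ = +0.0713, q = Δφ/Δψ = 0.7220, d_rh = R√(Δφ²+q²Δλ²) = 4529.4 km
Excess = 4529.4 − 4438.3 = 91.1 ≈ 91 km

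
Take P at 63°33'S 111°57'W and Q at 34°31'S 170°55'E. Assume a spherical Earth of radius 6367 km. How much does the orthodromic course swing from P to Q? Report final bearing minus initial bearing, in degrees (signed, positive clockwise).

Initial bearing θ₁ = atan2(sin Δλ cos φ₂, cos φ₁ sin φ₂ − sin φ₁ cos φ₂ cos Δλ) = 263.74°
Final bearing θ₂ = (initial bearing from the destination back to the start) + 180° = 327.50°
Δθ = θ₂ − θ₁ = +63.8°

+63.8°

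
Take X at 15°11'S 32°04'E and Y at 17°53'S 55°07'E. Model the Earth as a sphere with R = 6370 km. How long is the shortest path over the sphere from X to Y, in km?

cos σ = sin φ₁ sin φ₂ + cos φ₁ cos φ₂ cos Δλ
      = sin(-15.18°)sin(-17.88°) + cos(-15.18°)cos(-17.88°)cos(23.05°) = 0.9256
σ = 22.247° → d = Rσ = 6370·0.38828 = 2473 km

2473 km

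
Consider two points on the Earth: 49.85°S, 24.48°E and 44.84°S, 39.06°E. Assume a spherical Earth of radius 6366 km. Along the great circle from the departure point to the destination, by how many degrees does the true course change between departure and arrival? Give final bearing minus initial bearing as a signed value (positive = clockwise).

-10.8°

At departure: θ₁ = atan2(sin Δλ cos φ₂, cos φ₁ sin φ₂ − sin φ₁ cos φ₂ cos Δλ) = 68.62°
At arrival: θ₂ = atan2(sin Δλ cos φ₁, −cos φ₂ sin φ₁ + sin φ₂ cos φ₁ cos Δλ) = 57.86°
Δθ = θ₂ − θ₁ = -10.8°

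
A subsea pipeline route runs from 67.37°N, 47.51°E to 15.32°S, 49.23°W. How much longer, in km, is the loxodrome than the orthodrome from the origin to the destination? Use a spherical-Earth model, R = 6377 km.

495 km

Great circle: cos σ = sin φ₁ sin φ₂ + cos φ₁ cos φ₂ cos Δλ,  σ = 1.8623 rad → d_gc = 11876.1 km
Rhumb line: Δψ = -1.8796, q = Δφ/Δψ = 0.7678, d_rh = R√(Δφ²+q²Δλ²) = 12371.3 km
Excess = 12371.3 − 11876.1 = 495.2 ≈ 495 km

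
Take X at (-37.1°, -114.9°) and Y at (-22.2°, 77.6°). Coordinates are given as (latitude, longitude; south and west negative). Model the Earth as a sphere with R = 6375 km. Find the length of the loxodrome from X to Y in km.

16206 km

Δψ = ln[tan(π/4+φ₂/2)/tan(π/4+φ₁/2)] = +0.3006;  Δφ = +0.2601 rad,  Δλ = -2.9234 rad
q = Δφ/Δψ = 0.8650
d = R·√(Δφ² + q²Δλ²) = 6375·2.54214 = 16206 km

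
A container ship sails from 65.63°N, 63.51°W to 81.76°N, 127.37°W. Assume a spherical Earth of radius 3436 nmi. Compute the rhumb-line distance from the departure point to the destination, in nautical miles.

1378 nmi

Δψ = ln[tan(π/4+φ₂/2)/tan(π/4+φ₁/2)] = +1.0979;  Δφ = +0.2815 rad,  Δλ = -1.1146 rad
q = Δφ/Δψ = 0.2564
d = R·√(Δφ² + q²Δλ²) = 3436·0.40117 = 1378 nmi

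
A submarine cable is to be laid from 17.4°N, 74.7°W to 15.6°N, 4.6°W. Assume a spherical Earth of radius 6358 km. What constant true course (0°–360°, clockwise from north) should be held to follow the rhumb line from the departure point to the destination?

Δψ = ln[tan(π/4+φ₂/2)/tan(π/4+φ₁/2)] = -0.0328
Δλ = +1.2235 rad (taken the short way round)
course = atan2(Δλ, Δψ) = 91.53°

91.5°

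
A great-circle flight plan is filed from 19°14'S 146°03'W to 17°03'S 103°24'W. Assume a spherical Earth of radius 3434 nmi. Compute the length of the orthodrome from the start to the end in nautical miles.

cos σ = sin φ₁ sin φ₂ + cos φ₁ cos φ₂ cos Δλ
      = sin(-19.23°)sin(-17.05°) + cos(-19.23°)cos(-17.05°)cos(42.65°) = 0.7605
σ = 40.490° → d = Rσ = 3434·0.70668 = 2427 nmi

2427 nmi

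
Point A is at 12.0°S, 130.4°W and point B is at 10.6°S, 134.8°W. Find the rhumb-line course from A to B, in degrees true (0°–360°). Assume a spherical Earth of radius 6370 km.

Meridional parts: M(φ₁)=-0.2110, M(φ₂)=-0.1861 → ΔM = +0.0249;  Δλ = -0.0768 rad
tan C = Δλ / ΔM = -3.0818 → C = 287.98°

288.0°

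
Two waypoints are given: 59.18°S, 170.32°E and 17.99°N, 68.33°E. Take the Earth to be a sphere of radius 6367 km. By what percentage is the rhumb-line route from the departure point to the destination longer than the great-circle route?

3.3%

Great circle: σ = 1.9460 rad → d_gc = Rσ = 12390.2 km
Rhumb: Δφ = +1.3469, Δλ = -1.7801, Δψ = +1.6080, q = Δφ/Δψ = 0.8376 → d_rh = R√(Δφ²+q²Δλ²) = 12793.1 km
Excess = (12793.1 − 12390.2) / 12390.2 = 402.9 / 12390.2 = 3.252% ≈ 3.3%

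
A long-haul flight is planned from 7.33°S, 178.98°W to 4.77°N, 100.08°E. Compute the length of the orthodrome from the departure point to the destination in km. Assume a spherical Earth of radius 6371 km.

cos σ = sin φ₁ sin φ₂ + cos φ₁ cos φ₂ cos Δλ
      = sin(-7.33°)sin(4.77°) + cos(-7.33°)cos(4.77°)cos(-80.94°) = 0.1450
σ = 81.661° → d = Rσ = 6371·1.42525 = 9080 km

9080 km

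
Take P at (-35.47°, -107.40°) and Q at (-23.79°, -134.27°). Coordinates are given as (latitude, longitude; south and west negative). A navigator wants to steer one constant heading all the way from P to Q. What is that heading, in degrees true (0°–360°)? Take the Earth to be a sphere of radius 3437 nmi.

296.6°

Meridional parts: M(φ₁)=-0.6629, M(φ₂)=-0.4277 → ΔM = +0.2352;  Δλ = -0.4690 rad
tan C = Δλ / ΔM = -1.9940 → C = 296.63°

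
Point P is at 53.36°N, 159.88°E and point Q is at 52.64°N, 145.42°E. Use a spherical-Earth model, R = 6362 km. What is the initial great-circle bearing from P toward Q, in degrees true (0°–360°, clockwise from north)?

θ = atan2( sin Δλ·cos φ₂ ,  cos φ₁ sin φ₂ − sin φ₁ cos φ₂ cos Δλ )
  = atan2(-0.1515, +0.0029) = 271.08°

271.1°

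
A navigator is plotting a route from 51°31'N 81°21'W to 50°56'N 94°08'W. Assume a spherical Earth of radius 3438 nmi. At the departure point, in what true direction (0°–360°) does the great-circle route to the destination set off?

270.8°

θ = atan2( sin Δλ·cos φ₂ ,  cos φ₁ sin φ₂ − sin φ₁ cos φ₂ cos Δλ )
  = atan2(-0.1394, +0.0020) = 270.84°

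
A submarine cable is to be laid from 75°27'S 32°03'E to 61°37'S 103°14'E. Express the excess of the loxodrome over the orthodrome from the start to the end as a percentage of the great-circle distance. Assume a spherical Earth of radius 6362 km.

5.8%

Great circle: σ = 0.4733 rad → d_gc = Rσ = 3010.8 km
Rhumb: Δφ = +0.2414, Δλ = +1.2424, Δψ = +0.6836, q = Δφ/Δψ = 0.3532 → d_rh = R√(Δφ²+q²Δλ²) = 3186.4 km
Excess = (3186.4 − 3010.8) / 3010.8 = 175.6 / 3010.8 = 5.83% ≈ 5.8%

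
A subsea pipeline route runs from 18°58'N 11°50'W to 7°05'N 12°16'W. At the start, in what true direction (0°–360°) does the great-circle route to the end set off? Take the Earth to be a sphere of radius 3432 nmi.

N = sin Δλ·cos φ₂ = -0.0075;  D = cos φ₁ sin φ₂ − sin φ₁ cos φ₂ cos Δλ = -0.2059
initial course = atan2(N, D) = 182.09°

182.1°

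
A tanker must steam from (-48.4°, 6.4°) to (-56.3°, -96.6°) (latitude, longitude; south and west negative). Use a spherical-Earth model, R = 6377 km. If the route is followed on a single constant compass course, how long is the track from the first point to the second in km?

7033 km

Δψ = ln[tan(π/4+φ₂/2)/tan(π/4+φ₁/2)] = -0.2265;  Δφ = -0.1379 rad,  Δλ = -1.7977 rad
q = Δφ/Δψ = 0.6087
d = R·√(Δφ² + q²Δλ²) = 6377·1.10294 = 7033 km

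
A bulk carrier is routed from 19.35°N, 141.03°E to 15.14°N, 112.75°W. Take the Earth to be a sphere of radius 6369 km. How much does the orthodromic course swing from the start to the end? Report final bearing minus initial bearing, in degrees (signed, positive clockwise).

Initial bearing θ₁ = atan2(sin Δλ cos φ₂, cos φ₁ sin φ₂ − sin φ₁ cos φ₂ cos Δλ) = 70.09°
Final bearing θ₂ = (initial bearing from the destination back to the start) + 180° = 113.22°
Δθ = θ₂ − θ₁ = +43.1°

+43.1°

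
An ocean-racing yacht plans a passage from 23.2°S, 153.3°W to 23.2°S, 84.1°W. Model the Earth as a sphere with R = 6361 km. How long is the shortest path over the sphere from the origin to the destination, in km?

cos σ = sin φ₁ sin φ₂ + cos φ₁ cos φ₂ cos Δλ
      = sin(-23.20°)sin(-23.20°) + cos(-23.20°)cos(-23.20°)cos(69.20°) = 0.4552
σ = 62.923° → d = Rσ = 6361·1.09821 = 6986 km

6986 km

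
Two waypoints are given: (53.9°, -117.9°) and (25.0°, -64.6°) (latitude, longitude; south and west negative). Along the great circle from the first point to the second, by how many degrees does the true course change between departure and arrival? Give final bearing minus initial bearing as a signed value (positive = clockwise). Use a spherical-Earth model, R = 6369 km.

At departure: θ₁ = atan2(sin Δλ cos φ₂, cos φ₁ sin φ₂ − sin φ₁ cos φ₂ cos Δλ) = 104.55°
At arrival: θ₂ = atan2(sin Δλ cos φ₁, −cos φ₂ sin φ₁ + sin φ₂ cos φ₁ cos Δλ) = 141.01°
Δθ = θ₂ − θ₁ = +36.5°

+36.5°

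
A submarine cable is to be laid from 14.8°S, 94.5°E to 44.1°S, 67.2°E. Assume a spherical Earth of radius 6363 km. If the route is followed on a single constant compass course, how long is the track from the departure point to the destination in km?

4160 km

Rhumb course C = atan2(Δλ, Δψ) with Δψ = ln[tan(π/4+φ₂/2)/tan(π/4+φ₁/2)] = -0.5981, Δλ = -0.4765 → C = 218.54°
d = R·|Δφ| / |cos C| = 6363·0.51138 / 0.78215 = 4160 km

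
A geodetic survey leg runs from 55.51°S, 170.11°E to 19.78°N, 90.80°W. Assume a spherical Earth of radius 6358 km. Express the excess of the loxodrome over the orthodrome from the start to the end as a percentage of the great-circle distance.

Great circle: σ = 1.9424 rad → d_gc = Rσ = 12349.8 km
Rhumb: Δφ = +1.3141, Δλ = +1.7294, Δψ = +1.5221, q = Δφ/Δψ = 0.8633 → d_rh = R√(Δφ²+q²Δλ²) = 12645.6 km
Excess = (12645.6 − 12349.8) / 12349.8 = 295.8 / 12349.8 = 2.40% ≈ 2.4%

2.4%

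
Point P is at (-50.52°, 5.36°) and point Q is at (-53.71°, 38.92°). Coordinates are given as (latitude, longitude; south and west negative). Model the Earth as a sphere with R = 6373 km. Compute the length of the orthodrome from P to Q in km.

2297 km

cos σ = sin φ₁ sin φ₂ + cos φ₁ cos φ₂ cos Δλ
      = sin(-50.52°)sin(-53.71°) + cos(-50.52°)cos(-53.71°)cos(33.56°) = 0.9357
σ = 20.655° → d = Rσ = 6373·0.36050 = 2297 km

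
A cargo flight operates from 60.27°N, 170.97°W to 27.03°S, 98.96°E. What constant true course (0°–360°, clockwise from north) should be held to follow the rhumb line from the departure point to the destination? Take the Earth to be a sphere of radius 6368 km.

Meridional parts: M(φ₁)=+1.3264, M(φ₂)=-0.4903 → ΔM = -1.8167;  Δλ = -1.5720 rad
tan C = Δλ / ΔM = +0.8653 → C = 220.87°

220.9°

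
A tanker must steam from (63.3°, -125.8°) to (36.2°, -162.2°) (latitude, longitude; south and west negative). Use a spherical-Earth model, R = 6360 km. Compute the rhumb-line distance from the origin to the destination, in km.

3921 km

Rhumb course C = atan2(Δλ, Δψ) with Δψ = ln[tan(π/4+φ₂/2)/tan(π/4+φ₁/2)] = -0.7598, Δλ = -0.6353 → C = 219.90°
d = R·|Δφ| / |cos C| = 6360·0.47298 / 0.76715 = 3921 km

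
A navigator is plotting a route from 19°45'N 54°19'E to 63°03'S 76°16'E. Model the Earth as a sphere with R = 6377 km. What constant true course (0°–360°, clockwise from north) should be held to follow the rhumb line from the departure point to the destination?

167.9°

Meridional parts: M(φ₁)=+0.3517, M(φ₂)=-1.4287 → ΔM = -1.7805;  Δλ = +0.3831 rad
tan C = Δλ / ΔM = -0.2152 → C = 167.86°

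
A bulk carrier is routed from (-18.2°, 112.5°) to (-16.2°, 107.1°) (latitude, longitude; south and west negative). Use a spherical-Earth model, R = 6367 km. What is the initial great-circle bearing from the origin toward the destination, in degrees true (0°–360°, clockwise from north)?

290.4°

θ = atan2( sin Δλ·cos φ₂ ,  cos φ₁ sin φ₂ − sin φ₁ cos φ₂ cos Δλ )
  = atan2(-0.0904, +0.0336) = 290.38°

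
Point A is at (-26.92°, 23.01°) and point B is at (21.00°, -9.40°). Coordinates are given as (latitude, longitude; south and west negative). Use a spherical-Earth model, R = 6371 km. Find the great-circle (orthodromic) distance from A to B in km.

6369 km

Haversine: a = sin²(Δφ/2)+cos φ₁ cos φ₂ sin²(Δλ/2) = 0.22975;  σ = 2·atan2(√a,√(1−a))
σ = 57.282° → d = Rσ = 6371·0.99976 = 6369 km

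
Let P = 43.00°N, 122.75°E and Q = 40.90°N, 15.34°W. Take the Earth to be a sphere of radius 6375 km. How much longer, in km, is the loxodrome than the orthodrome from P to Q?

1638 km

Great circle: cos σ = sin φ₁ sin φ₂ + cos φ₁ cos φ₂ cos Δλ,  σ = 1.5356 rad → d_gc = 9789.7 km
Rhumb line: Δψ = -0.0493, q = Δφ/Δψ = 0.7436, d_rh = R√(Δφ²+q²Δλ²) = 11427.8 km
Excess = 11427.8 − 9789.7 = 1638.1 ≈ 1638 km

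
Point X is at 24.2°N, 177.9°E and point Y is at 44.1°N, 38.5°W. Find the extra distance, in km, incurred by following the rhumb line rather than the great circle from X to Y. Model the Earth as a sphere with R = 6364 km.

Great circle: cos σ = sin φ₁ sin φ₂ + cos φ₁ cos φ₂ cos Δλ,  σ = 1.8152 rad → d_gc = 11551.7 km
Rhumb line: Δψ = +0.4238, q = Δφ/Δψ = 0.8195, d_rh = R√(Δφ²+q²Δλ²) = 13256.9 km
Excess = 13256.9 − 11551.7 = 1705.2 ≈ 1705 km

1705 km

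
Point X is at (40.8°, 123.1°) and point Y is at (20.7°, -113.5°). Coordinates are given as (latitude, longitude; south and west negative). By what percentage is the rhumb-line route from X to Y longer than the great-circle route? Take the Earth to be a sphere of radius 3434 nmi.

Great circle: σ = 1.7303 rad → d_gc = Rσ = 5941.9 nmi
Rhumb: Δφ = -0.3508, Δλ = +2.1537, Δψ = -0.4118, q = Δφ/Δψ = 0.8518 → d_rh = R√(Δφ²+q²Δλ²) = 6414.2 nmi
Excess = (6414.2 − 5941.9) / 5941.9 = 472.3 / 5941.9 = 7.949% ≈ 7.9%

7.9%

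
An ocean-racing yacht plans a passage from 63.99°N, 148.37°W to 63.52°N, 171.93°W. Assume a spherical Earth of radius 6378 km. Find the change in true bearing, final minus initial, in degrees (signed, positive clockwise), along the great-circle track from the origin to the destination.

-21.2°

At departure: θ₁ = atan2(sin Δλ cos φ₂, cos φ₁ sin φ₂ − sin φ₁ cos φ₂ cos Δλ) = 278.05°
At arrival: θ₂ = atan2(sin Δλ cos φ₁, −cos φ₂ sin φ₁ + sin φ₂ cos φ₁ cos Δλ) = 256.86°
Δθ = θ₂ − θ₁ = -21.2°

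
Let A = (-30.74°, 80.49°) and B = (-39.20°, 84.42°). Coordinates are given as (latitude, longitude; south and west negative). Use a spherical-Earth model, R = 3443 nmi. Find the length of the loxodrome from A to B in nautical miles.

Δψ = ln[tan(π/4+φ₂/2)/tan(π/4+φ₁/2)] = -0.1805;  Δφ = -0.1477 rad,  Δλ = +0.0686 rad
q = Δφ/Δψ = 0.8180
d = R·√(Δφ² + q²Δλ²) = 3443·0.15796 = 544 nmi

544 nmi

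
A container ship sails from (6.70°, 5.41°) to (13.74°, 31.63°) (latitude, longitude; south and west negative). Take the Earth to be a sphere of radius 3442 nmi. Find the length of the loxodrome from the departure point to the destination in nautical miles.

1606 nmi

Rhumb course C = atan2(Δλ, Δψ) with Δψ = ln[tan(π/4+φ₂/2)/tan(π/4+φ₁/2)] = +0.1249, Δλ = +0.4576 → C = 74.73°
d = R·|Δφ| / |cos C| = 3442·0.12287 / 0.26337 = 1606 nmi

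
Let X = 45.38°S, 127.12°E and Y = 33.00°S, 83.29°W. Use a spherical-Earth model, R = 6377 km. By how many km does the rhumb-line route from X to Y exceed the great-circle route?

Great circle: cos σ = sin φ₁ sin φ₂ + cos φ₁ cos φ₂ cos Δλ,  σ = 1.6915 rad → d_gc = 10786.5 km
Rhumb line: Δψ = +0.2801, q = Δφ/Δψ = 0.7715, d_rh = R√(Δφ²+q²Δλ²) = 12919.1 km
Excess = 12919.1 − 10786.5 = 2132.6 ≈ 2133 km

2133 km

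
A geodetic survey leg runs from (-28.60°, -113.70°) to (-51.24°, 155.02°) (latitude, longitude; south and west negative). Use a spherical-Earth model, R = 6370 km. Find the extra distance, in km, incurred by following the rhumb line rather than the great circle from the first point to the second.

409 km

Great circle: cos σ = sin φ₁ sin φ₂ + cos φ₁ cos φ₂ cos Δλ,  σ = 1.2015 rad → d_gc = 7653.32 km
Rhumb line: Δψ = -0.5235, q = Δφ/Δψ = 0.7548, d_rh = R√(Δφ²+q²Δλ²) = 8062.81 km
Excess = 8062.81 − 7653.32 = 409.49 ≈ 409 km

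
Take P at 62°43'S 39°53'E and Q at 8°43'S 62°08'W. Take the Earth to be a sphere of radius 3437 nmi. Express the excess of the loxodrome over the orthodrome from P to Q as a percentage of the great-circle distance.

Great circle: σ = 1.5304 rad → d_gc = Rσ = 5260.1 nmi
Rhumb: Δφ = +0.9425, Δλ = -1.7805, Δψ = +1.2632, q = Δφ/Δψ = 0.7461 → d_rh = R√(Δφ²+q²Δλ²) = 5598.2 nmi
Excess = (5598.2 − 5260.1) / 5260.1 = 338.1 / 5260.1 = 6.43% ≈ 6.4%

6.4%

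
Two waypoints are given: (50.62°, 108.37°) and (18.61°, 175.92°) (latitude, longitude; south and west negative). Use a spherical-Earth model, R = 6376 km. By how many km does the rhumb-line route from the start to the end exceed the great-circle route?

150 km

Great circle: cos σ = sin φ₁ sin φ₂ + cos φ₁ cos φ₂ cos Δλ,  σ = 1.0744 rad → d_gc = 6850.2 km
Rhumb line: Δψ = -0.6970, q = Δφ/Δψ = 0.8016, d_rh = R√(Δφ²+q²Δλ²) = 6999.9 km
Excess = 6999.9 − 6850.2 = 149.7 ≈ 150 km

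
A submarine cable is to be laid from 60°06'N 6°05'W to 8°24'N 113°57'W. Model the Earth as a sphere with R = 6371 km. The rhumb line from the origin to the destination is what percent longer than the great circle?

6.9%

Great circle: σ = 1.5955 rad → d_gc = Rσ = 10164.7 km
Rhumb: Δφ = -0.9023, Δλ = -1.8826, Δψ = -1.1733, q = Δφ/Δψ = 0.7690 → d_rh = R√(Δφ²+q²Δλ²) = 10868.9 km
Excess = (10868.9 − 10164.7) / 10164.7 = 704.2 / 10164.7 = 6.93% ≈ 6.9%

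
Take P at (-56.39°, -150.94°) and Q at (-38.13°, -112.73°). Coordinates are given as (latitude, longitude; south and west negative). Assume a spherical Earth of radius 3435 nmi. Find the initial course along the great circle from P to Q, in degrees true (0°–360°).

70.4°

N = sin Δλ·cos φ₂ = +0.4866;  D = cos φ₁ sin φ₂ − sin φ₁ cos φ₂ cos Δλ = +0.1730
initial course = atan2(N, D) = 70.43°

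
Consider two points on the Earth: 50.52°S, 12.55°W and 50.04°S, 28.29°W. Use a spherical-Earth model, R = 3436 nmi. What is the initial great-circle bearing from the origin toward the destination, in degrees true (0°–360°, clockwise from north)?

266.6°

N = sin Δλ·cos φ₂ = -0.1742;  D = cos φ₁ sin φ₂ − sin φ₁ cos φ₂ cos Δλ = -0.0102
initial course = atan2(N, D) = 266.65°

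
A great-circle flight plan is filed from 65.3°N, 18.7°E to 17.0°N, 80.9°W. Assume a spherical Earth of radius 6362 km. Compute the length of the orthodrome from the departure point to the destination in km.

Haversine: a = sin²(Δφ/2)+cos φ₁ cos φ₂ sin²(Δλ/2) = 0.40051;  σ = 2·atan2(√a,√(1−a))
σ = 78.523° → d = Rσ = 6362·1.37048 = 8719 km

8719 km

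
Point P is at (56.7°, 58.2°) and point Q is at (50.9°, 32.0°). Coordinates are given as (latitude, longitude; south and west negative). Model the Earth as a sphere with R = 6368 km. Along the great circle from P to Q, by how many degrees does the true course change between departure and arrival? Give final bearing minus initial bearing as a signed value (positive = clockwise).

At departure: θ₁ = atan2(sin Δλ cos φ₂, cos φ₁ sin φ₂ − sin φ₁ cos φ₂ cos Δλ) = 260.44°
At arrival: θ₂ = atan2(sin Δλ cos φ₁, −cos φ₂ sin φ₁ + sin φ₂ cos φ₁ cos Δλ) = 239.14°
Δθ = θ₂ − θ₁ = -21.3°

-21.3°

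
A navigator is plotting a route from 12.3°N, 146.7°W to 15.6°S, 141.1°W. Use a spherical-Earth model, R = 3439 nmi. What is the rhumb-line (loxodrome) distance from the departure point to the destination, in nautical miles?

Rhumb course C = atan2(Δλ, Δψ) with Δψ = ln[tan(π/4+φ₂/2)/tan(π/4+φ₁/2)] = -0.4920, Δλ = +0.0977 → C = 168.77°
d = R·|Δφ| / |cos C| = 3439·0.48695 / 0.98084 = 1707 nmi

1707 nmi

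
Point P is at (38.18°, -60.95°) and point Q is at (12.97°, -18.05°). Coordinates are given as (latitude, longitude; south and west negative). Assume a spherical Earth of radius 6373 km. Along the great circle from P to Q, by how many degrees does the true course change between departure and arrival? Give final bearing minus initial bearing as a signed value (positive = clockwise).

At departure: θ₁ = atan2(sin Δλ cos φ₂, cos φ₁ sin φ₂ − sin φ₁ cos φ₂ cos Δλ) = 111.76°
At arrival: θ₂ = atan2(sin Δλ cos φ₁, −cos φ₂ sin φ₁ + sin φ₂ cos φ₁ cos Δλ) = 131.48°
Δθ = θ₂ − θ₁ = +19.7°

+19.7°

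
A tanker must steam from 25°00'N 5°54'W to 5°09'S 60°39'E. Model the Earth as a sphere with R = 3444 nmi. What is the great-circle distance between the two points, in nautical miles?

4283 nmi

Haversine: a = sin²(Δφ/2)+cos φ₁ cos φ₂ sin²(Δλ/2) = 0.33936;  σ = 2·atan2(√a,√(1−a))
σ = 71.260° → d = Rσ = 3444·1.24372 = 4283 nmi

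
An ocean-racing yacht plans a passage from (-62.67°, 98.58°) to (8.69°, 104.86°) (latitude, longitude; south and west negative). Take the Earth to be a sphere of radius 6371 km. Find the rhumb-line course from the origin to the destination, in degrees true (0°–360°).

4.0°

Meridional parts: M(φ₁)=-1.4142, M(φ₂)=+0.1523 → ΔM = +1.5664;  Δλ = +0.1096 rad
tan C = Δλ / ΔM = +0.0700 → C = 4.00°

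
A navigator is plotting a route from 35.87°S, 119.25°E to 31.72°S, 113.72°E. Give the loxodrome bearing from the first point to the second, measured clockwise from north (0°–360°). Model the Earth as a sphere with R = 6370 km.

312.1°

Meridional parts: M(φ₁)=-0.6715, M(φ₂)=-0.5843 → ΔM = +0.0872;  Δλ = -0.0965 rad
tan C = Δλ / ΔM = -1.1069 → C = 312.09°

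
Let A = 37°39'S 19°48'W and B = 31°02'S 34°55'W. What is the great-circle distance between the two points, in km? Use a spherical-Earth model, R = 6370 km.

1568 km

Haversine: a = sin²(Δφ/2)+cos φ₁ cos φ₂ sin²(Δλ/2) = 0.01507;  σ = 2·atan2(√a,√(1−a))
σ = 14.102° → d = Rσ = 6370·0.24613 = 1568 km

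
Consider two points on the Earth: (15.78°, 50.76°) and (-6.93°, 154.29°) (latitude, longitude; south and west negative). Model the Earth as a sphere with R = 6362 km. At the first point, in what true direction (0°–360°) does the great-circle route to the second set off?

N = sin Δλ·cos φ₂ = +0.9651;  D = cos φ₁ sin φ₂ − sin φ₁ cos φ₂ cos Δλ = -0.0530
initial course = atan2(N, D) = 93.14°

93.1°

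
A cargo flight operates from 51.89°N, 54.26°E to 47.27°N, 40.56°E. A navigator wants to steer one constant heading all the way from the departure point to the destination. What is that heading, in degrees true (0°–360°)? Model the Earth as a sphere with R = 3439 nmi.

Meridional parts: M(φ₁)=+1.0630, M(φ₂)=+0.9386 → ΔM = -0.1245;  Δλ = -0.2391 rad
tan C = Δλ / ΔM = +1.9207 → C = 242.50°

242.5°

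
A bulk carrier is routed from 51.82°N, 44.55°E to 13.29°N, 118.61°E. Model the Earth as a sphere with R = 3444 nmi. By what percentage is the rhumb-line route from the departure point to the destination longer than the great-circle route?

Great circle: σ = 1.2176 rad → d_gc = Rσ = 4193.4 nmi
Rhumb: Δφ = -0.6725, Δλ = +1.2926, Δψ = -0.8270, q = Δφ/Δψ = 0.8131 → d_rh = R√(Δφ²+q²Δλ²) = 4297.4 nmi
Excess = (4297.4 − 4193.4) / 4193.4 = 104.0 / 4193.4 = 2.48% ≈ 2.5%

2.5%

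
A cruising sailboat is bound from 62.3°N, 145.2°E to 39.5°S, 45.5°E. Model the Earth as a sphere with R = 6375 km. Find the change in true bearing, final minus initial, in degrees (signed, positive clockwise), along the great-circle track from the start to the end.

-40.8°

Initial bearing θ₁ = atan2(sin Δλ cos φ₂, cos φ₁ sin φ₂ − sin φ₁ cos φ₂ cos Δλ) = 256.65°
Final bearing θ₂ = (initial bearing from the destination back to the start) + 180° = 215.88°
Δθ = θ₂ − θ₁ = -40.8°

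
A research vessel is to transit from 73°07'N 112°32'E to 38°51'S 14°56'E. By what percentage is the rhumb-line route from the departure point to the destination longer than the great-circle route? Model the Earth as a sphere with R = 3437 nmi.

Great circle: σ = 2.2526 rad → d_gc = Rσ = 7742.0 nmi
Rhumb: Δφ = -1.9542, Δλ = -1.7034, Δψ = -2.6447, q = Δφ/Δψ = 0.7389 → d_rh = R√(Δφ²+q²Δλ²) = 7989.2 nmi
Excess = (7989.2 − 7742.0) / 7742.0 = 247.2 / 7742.0 = 3.19% ≈ 3.2%

3.2%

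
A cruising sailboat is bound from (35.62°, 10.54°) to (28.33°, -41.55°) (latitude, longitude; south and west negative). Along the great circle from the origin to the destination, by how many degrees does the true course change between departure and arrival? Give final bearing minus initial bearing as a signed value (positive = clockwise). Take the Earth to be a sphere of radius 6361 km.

At departure: θ₁ = atan2(sin Δλ cos φ₂, cos φ₁ sin φ₂ − sin φ₁ cos φ₂ cos Δλ) = 275.82°
At arrival: θ₂ = atan2(sin Δλ cos φ₁, −cos φ₂ sin φ₁ + sin φ₂ cos φ₁ cos Δλ) = 246.74°
Δθ = θ₂ − θ₁ = -29.1°

-29.1°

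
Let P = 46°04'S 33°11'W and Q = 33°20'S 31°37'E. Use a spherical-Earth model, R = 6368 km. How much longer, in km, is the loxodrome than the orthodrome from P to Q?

Great circle: cos σ = sin φ₁ sin φ₂ + cos φ₁ cos φ₂ cos Δλ,  σ = 0.8730 rad → d_gc = 5559.16 km
Rhumb line: Δψ = +0.2903, q = Δφ/Δψ = 0.7656, d_rh = R√(Δφ²+q²Δλ²) = 5692.72 km
Excess = 5692.72 − 5559.16 = 133.56 ≈ 134 km

134 km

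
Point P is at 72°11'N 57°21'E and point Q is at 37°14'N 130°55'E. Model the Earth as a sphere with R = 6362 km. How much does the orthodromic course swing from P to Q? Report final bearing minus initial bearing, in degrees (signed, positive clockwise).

+65.2°

Initial bearing θ₁ = atan2(sin Δλ cos φ₂, cos φ₁ sin φ₂ − sin φ₁ cos φ₂ cos Δλ) = 92.20°
Final bearing θ₂ = (initial bearing from the destination back to the start) + 180° = 157.42°
Δθ = θ₂ − θ₁ = +65.2°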